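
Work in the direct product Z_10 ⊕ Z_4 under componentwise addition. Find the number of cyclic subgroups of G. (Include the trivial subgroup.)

Group the elements of G by the cyclic subgroup they generate; each cyclic subgroup of order d accounts for φ(d) elements.
Cyclic subgroups by order — order 1: 1; order 2: 3; order 4: 2; order 5: 1; order 10: 3; order 20: 2.
Total: 12.

12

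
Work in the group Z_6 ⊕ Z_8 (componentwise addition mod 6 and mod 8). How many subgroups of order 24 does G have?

|G| = 48 and 24 | 48, so subgroups of order 24 are possible by Lagrange.
The subgroups of order 24 are: {(0,0), (0,1), (0,2), (0,3), (0,4), (0,5), (0,6), (0,7), (2,0), (2,1), (2,2), (2,3), (2,4), (2,5), (2,6), (2,7), (4,0), (4,1), (4,2), (4,3), (4,4), (4,5), (4,6), (4,7)}; {(0,0), (0,2), (0,4), (0,6), (1,0), (1,2), (1,4), (1,6), (2,0), (2,2), (2,4), (2,6), (3,0), (3,2), (3,4), (3,6), (4,0), (4,2), (4,4), (4,6), (5,0), (5,2), (5,4), (5,6)}; {(0,0), (0,2), (0,4), (0,6), (1,1), (1,3), (1,5), (1,7), (2,0), (2,2), (2,4), (2,6), (3,1), (3,3), (3,5), (3,7), (4,0), (4,2), (4,4), (4,6), (5,1), (5,3), (5,5), (5,7)}.
So G has 3 subgroups of order 24.

3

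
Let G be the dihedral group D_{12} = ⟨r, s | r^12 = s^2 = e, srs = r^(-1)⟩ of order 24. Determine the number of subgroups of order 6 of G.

5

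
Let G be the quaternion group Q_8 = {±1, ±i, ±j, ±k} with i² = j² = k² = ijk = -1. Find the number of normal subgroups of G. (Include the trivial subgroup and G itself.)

G has 6 subgroups. Checking conjugation-invariance by order — order 1: 1/1 normal; order 2: 1/1 normal; order 4: 3/3 normal; order 8: 1/1 normal.
Total normal subgroups: 6.

6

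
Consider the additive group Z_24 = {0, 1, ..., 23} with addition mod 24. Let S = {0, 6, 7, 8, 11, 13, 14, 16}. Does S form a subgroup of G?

No

6 ∈ S but its inverse 18 ∉ S, so S is not a subgroup.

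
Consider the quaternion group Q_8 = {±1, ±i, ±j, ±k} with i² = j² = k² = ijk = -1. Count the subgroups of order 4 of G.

3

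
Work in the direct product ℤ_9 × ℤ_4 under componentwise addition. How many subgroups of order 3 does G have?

1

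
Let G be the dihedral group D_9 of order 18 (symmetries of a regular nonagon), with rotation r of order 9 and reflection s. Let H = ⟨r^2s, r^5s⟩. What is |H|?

6

|⟨r^2s⟩| = 2 and |⟨r^5s⟩| = 2, so |H| is a multiple of lcm(2, 2) = 2 and divides |G| = 18.
Closing under the operation: H = {e, r^3, r^6, r^2s, r^5s, r^8s}, so |H| = 6.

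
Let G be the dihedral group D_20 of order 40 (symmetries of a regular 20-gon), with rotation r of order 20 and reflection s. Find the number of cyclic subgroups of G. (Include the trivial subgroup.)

Each element a generates a cyclic subgroup ⟨a⟩; distinct elements may generate the same one (a cyclic group of order d has φ(d) generators).
Cyclic subgroups by order — order 1: 1; order 2: 21; order 4: 1; order 5: 1; order 10: 1; order 20: 1.
Total: 26.

26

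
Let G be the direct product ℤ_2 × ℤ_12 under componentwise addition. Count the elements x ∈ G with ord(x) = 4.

An element (a,b) has order lcm(ord(a), ord(b)); count pairs with lcm equal to 4.
Enumerating gives 4 such elements.

4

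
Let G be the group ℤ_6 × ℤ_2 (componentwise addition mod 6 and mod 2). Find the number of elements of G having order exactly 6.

6

An element (a,b) has order lcm(ord(a), ord(b)); count pairs with lcm equal to 6.
Enumerating gives 6 such elements.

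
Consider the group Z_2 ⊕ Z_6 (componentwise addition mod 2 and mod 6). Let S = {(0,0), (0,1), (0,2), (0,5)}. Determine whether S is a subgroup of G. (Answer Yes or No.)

No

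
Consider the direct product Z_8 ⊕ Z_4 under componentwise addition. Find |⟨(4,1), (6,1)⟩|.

16

|⟨(4,1)⟩| = 4 and |⟨(6,1)⟩| = 4, so |H| is a multiple of lcm(4, 4) = 4 and divides |G| = 32.
Closing under the operation: H = {(0,0), (0,1), (0,2), (0,3), (2,0), (2,1), (2,2), (2,3), (4,0), (4,1), (4,2), (4,3), (6,0), (6,1), (6,2), (6,3)}, so |H| = 16.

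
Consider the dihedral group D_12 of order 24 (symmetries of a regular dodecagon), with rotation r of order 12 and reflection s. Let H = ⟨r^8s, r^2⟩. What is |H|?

|⟨r^8s⟩| = 2 and |⟨r^2⟩| = 6, so |H| is a multiple of lcm(2, 6) = 6 and divides |G| = 24.
Closing under the operation: H = {e, r^2, r^4, r^6, r^8, r^10, s, r^2s, r^4s, r^6s, r^8s, r^10s}, so |H| = 12.

12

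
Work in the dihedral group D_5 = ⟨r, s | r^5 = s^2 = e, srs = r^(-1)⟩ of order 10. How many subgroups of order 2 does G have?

5

|G| = 10 and 2 | 10, so subgroups of order 2 are possible by Lagrange.
The subgroups of order 2 are: {e, r^2s}; {e, r^3s}; {e, r^4s}; {e, rs}; … (5 in all).
So G has 5 subgroups of order 2.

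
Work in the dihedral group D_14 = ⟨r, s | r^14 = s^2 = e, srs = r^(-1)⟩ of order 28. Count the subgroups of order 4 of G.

|G| = 28 and 4 | 28, so subgroups of order 4 are possible by Lagrange.
The subgroups of order 4 are: {e, r^7, r^3s, r^10s}; {e, r^7, r^4s, r^11s}; {e, r^7, r^5s, r^12s}; {e, r^7, r^6s, r^13s}; … (7 in all).
So G has 7 subgroups of order 4.

7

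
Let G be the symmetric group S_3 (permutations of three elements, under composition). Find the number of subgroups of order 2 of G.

3

|G| = 6 and 2 | 6, so subgroups of order 2 are possible by Lagrange.
The subgroups of order 2 are: {e, (1 2)}; {e, (1 3)}; {e, (2 3)}.
So G has 3 subgroups of order 2.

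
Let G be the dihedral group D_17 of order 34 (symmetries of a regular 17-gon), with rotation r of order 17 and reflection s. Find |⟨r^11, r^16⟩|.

|⟨r^11⟩| = 17 and |⟨r^16⟩| = 17, so |H| is a multiple of lcm(17, 17) = 17 and divides |G| = 34.
Closing under the operation: H = {e, r, r^2, r^3, r^4, r^5, r^6, r^7, r^8, r^9, r^10, r^11, r^12, r^13, r^14, r^15, r^16}, so |H| = 17.

17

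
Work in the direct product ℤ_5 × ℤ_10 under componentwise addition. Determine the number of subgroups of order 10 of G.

6

|G| = 50 and 10 | 50, so subgroups of order 10 are possible by Lagrange.
The subgroups of order 10 are: {(0,0), (0,1), (0,2), (0,3), (0,4), (0,5), (0,6), (0,7), (0,8), (0,9)}; {(0,0), (0,5), (1,0), (1,5), (2,0), (2,5), (3,0), (3,5), (4,0), (4,5)}; {(0,0), (0,5), (1,1), (1,6), (2,2), (2,7), (3,3), (3,8), (4,4), (4,9)}; {(0,0), (0,5), (1,2), (1,7), (2,4), (2,9), (3,1), (3,6), (4,3), (4,8)}; … (6 in all).
So G has 6 subgroups of order 10.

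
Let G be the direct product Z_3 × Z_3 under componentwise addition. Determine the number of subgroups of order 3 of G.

4

|G| = 9 and 3 | 9, so subgroups of order 3 are possible by Lagrange.
The subgroups of order 3 are: {(0,0), (0,1), (0,2)}; {(0,0), (1,0), (2,0)}; {(0,0), (1,1), (2,2)}; {(0,0), (1,2), (2,1)}.
So G has 4 subgroups of order 3.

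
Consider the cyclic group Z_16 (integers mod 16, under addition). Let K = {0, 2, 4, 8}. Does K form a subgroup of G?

2 ∈ K but its inverse 14 ∉ K, so K is not a subgroup.

No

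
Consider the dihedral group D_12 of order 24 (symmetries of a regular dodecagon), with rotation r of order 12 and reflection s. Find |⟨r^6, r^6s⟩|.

4

|⟨r^6⟩| = 2 and |⟨r^6s⟩| = 2, so |H| is a multiple of lcm(2, 2) = 2 and divides |G| = 24.
Closing under the operation: H = {e, r^6, s, r^6s}, so |H| = 4.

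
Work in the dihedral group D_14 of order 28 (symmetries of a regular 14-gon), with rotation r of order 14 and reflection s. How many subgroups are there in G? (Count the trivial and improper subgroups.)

28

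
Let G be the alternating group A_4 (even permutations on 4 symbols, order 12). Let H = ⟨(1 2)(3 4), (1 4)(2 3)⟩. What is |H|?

|⟨(1 2)(3 4)⟩| = 2 and |⟨(1 4)(2 3)⟩| = 2, so |H| is a multiple of lcm(2, 2) = 2 and divides |G| = 12.
Closing under the operation: H = {e, (1 2)(3 4), (1 3)(2 4), (1 4)(2 3)}, so |H| = 4.

4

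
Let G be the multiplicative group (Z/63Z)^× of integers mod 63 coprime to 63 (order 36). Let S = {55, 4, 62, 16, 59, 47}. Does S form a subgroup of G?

The identity 1 ∉ S, so S is not a subgroup.

No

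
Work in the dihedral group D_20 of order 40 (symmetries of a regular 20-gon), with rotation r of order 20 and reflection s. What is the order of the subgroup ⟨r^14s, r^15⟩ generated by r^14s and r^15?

8

|⟨r^14s⟩| = 2 and |⟨r^15⟩| = 4, so |H| is a multiple of lcm(2, 4) = 4 and divides |G| = 40.
Closing under the operation: H = {e, r^5, r^10, r^15, r^4s, r^9s, r^14s, r^19s}, so |H| = 8.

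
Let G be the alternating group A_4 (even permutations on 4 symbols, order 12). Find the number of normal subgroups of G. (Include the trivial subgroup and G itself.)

3

G has 10 subgroups. Checking conjugation-invariance by order — order 1: 1/1 normal; order 2: 0/3 normal; order 3: 0/4 normal; order 4: 1/1 normal; order 12: 1/1 normal.
Total normal subgroups: 3.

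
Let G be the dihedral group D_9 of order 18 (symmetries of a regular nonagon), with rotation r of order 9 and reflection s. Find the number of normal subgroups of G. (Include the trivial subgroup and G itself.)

G has 16 subgroups. Checking conjugation-invariance by order — order 1: 1/1 normal; order 2: 0/9 normal; order 3: 1/1 normal; order 6: 0/3 normal; order 9: 1/1 normal; order 18: 1/1 normal.
Total normal subgroups: 4.

4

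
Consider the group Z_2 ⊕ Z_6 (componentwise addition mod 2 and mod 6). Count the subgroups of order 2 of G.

|G| = 12 and 2 | 12, so subgroups of order 2 are possible by Lagrange.
The subgroups of order 2 are: {(0,0), (0,3)}; {(0,0), (1,0)}; {(0,0), (1,3)}.
So G has 3 subgroups of order 2.

3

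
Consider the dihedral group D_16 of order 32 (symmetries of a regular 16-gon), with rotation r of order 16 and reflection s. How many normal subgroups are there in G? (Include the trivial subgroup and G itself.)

G has 36 subgroups. Checking conjugation-invariance by order — order 1: 1/1 normal; order 2: 1/17 normal; order 4: 1/9 normal; order 8: 1/5 normal; order 16: 3/3 normal; order 32: 1/1 normal.
Total normal subgroups: 8.

8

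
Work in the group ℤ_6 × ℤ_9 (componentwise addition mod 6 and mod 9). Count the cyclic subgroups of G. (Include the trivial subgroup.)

16

A cyclic subgroup of order d is generated by each of its φ(d) elements of order d, so the cyclic subgroups of order d number (#elements of order d)/φ(d).
Cyclic subgroups by order — order 1: 1; order 2: 1; order 3: 4; order 6: 4; order 9: 3; order 18: 3.
Total: 16.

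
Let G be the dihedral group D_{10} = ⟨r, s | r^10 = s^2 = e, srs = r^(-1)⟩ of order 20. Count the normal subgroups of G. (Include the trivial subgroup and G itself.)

G has 22 subgroups. Checking conjugation-invariance by order — order 1: 1/1 normal; order 2: 1/11 normal; order 4: 0/5 normal; order 5: 1/1 normal; order 10: 3/3 normal; order 20: 1/1 normal.
Total normal subgroups: 7.

7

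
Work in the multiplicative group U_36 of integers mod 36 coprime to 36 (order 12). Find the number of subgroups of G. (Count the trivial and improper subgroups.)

10

|G| = 12, so by Lagrange every subgroup order divides 12. Divisors: 1, 2, 3, 4, 6, 12.
Subgroups by order — order 1: 1; order 2: 3; order 3: 1; order 4: 1; order 6: 3; order 12: 1.
Total: 1 + 3 + 1 + 1 + 3 + 1 = 10.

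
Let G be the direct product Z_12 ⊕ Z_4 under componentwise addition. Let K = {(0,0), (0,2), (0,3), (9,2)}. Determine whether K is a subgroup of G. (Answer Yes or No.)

No

(0,3) ∈ K but its inverse (0,1) ∉ K, so K is not a subgroup.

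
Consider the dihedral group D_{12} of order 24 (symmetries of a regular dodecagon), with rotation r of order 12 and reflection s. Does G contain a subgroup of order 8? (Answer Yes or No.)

Yes

8 | 24. A subgroup of order 8 is {e, r^3, r^6, r^9, rs, r^4s, r^7s, r^10s}.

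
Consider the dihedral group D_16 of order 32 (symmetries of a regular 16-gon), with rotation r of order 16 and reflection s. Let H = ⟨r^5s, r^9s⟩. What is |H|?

8

|⟨r^5s⟩| = 2 and |⟨r^9s⟩| = 2, so |H| is a multiple of lcm(2, 2) = 2 and divides |G| = 32.
Closing under the operation: H = {e, r^4, r^8, r^12, rs, r^5s, r^9s, r^13s}, so |H| = 8.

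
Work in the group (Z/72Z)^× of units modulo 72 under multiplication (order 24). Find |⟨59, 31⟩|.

12

|⟨59⟩| = 6 and |⟨31⟩| = 6, so |H| is a multiple of lcm(6, 6) = 6 and divides |G| = 24.
Closing under the operation: H = {1, 5, 7, 11, 25, 29, 31, 35, 49, 53, 55, 59}, so |H| = 12.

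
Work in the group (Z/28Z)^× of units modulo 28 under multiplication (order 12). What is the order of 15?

2

Compute successive powers of 15 mod 28: 15, 1; 15^2 ≡ 1 (mod 28).
So |⟨15⟩| = 2.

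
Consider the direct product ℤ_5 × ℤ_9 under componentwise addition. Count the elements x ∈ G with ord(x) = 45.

An element (a,b) has order lcm(ord(a), ord(b)); count pairs with lcm equal to 45.
Enumerating gives 24 such elements.

24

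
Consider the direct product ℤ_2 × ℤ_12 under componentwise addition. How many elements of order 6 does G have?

6

An element (a,b) has order lcm(ord(a), ord(b)); count pairs with lcm equal to 6.
Enumerating gives 6 such elements.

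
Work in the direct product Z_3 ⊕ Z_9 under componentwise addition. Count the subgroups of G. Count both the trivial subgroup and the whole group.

10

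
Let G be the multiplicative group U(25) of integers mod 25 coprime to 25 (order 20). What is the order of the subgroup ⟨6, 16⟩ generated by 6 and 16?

|⟨6⟩| = 5 and |⟨16⟩| = 5, so |H| is a multiple of lcm(5, 5) = 5 and divides |G| = 20.
Closing under the operation: H = {1, 6, 11, 16, 21}, so |H| = 5.

5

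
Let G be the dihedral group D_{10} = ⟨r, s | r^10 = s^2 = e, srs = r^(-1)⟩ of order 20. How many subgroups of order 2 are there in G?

|G| = 20 and 2 | 20, so subgroups of order 2 are possible by Lagrange.
The subgroups of order 2 are: {e, r^2s}; {e, r^3s}; {e, r^4s}; {e, r^5}; … (11 in all).
So G has 11 subgroups of order 2.

11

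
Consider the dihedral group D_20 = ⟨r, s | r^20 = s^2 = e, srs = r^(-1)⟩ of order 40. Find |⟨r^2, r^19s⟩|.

|⟨r^2⟩| = 10 and |⟨r^19s⟩| = 2, so |H| is a multiple of lcm(10, 2) = 10 and divides |G| = 40.
Closing under the operation: H = {e, r^2, r^4, r^6, r^8, r^10, r^12, r^14, r^16, r^18, rs, r^3s, r^5s, r^7s, r^9s, r^11s, r^13s, r^15s, r^17s, r^19s}, so |H| = 20.

20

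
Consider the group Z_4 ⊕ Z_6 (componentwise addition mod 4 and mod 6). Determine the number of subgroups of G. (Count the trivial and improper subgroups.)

|G| = 24, so by Lagrange every subgroup order divides 24. Divisors: 1, 2, 3, 4, 6, 8, 12, 24.
Subgroups by order — order 1: 1; order 2: 3; order 3: 1; order 4: 3; order 6: 3; order 8: 1; order 12: 3; order 24: 1.
Total: 1 + 3 + 1 + 3 + 3 + 1 + 3 + 1 = 16.

16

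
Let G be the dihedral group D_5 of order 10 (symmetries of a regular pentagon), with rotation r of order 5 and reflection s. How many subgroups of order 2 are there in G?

5

|G| = 10 and 2 | 10, so subgroups of order 2 are possible by Lagrange.
The subgroups of order 2 are: {e, r^2s}; {e, r^3s}; {e, r^4s}; {e, rs}; … (5 in all).
So G has 5 subgroups of order 2.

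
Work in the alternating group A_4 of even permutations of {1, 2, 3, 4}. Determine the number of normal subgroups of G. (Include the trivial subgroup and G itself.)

G has 10 subgroups. Checking conjugation-invariance by order — order 1: 1/1 normal; order 2: 0/3 normal; order 3: 0/4 normal; order 4: 1/1 normal; order 12: 1/1 normal.
Total normal subgroups: 3.

3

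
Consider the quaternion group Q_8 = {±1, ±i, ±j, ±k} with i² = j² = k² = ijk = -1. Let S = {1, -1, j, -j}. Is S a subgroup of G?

|S| = 4 divides |G| = 8, consistent with Lagrange.
S contains the identity, every element's inverse is in S, and S is closed under ·: it is a subgroup.
In fact S = ⟨j⟩.

Yes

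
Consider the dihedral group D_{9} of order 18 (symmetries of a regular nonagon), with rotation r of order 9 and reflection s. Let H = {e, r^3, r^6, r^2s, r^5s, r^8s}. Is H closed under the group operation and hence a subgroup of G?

Yes

|H| = 6 divides |G| = 18, consistent with Lagrange.
H contains the identity, every element's inverse is in H, and H is closed under ·: it is a subgroup.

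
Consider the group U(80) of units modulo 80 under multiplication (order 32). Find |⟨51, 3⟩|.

16

|⟨51⟩| = 4 and |⟨3⟩| = 4, so |H| is a multiple of lcm(4, 4) = 4 and divides |G| = 32.
Closing under the operation: H = {1, 3, 9, 11, 17, 19, 27, 33, 41, 43, 49, 51, 57, 59, 67, 73}, so |H| = 16.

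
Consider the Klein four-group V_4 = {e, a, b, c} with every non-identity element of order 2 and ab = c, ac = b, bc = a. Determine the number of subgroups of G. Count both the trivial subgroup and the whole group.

5

|G| = 4, so by Lagrange every subgroup order divides 4. Divisors: 1, 2, 4.
Subgroups by order — order 1: 1; order 2: 3; order 4: 1.
Total: 1 + 3 + 1 = 5.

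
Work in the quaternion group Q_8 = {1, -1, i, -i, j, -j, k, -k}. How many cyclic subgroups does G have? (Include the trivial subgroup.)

5

Group the elements of G by the cyclic subgroup they generate; each cyclic subgroup of order d accounts for φ(d) elements.
Cyclic subgroups by order — order 1: 1; order 2: 1; order 4: 3.
Total: 5.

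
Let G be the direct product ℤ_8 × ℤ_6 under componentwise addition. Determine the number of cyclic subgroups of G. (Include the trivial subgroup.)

16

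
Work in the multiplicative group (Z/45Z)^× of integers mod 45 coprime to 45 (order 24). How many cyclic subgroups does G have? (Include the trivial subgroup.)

Group the elements of G by the cyclic subgroup they generate; each cyclic subgroup of order d accounts for φ(d) elements.
Cyclic subgroups by order — order 1: 1; order 2: 3; order 3: 1; order 4: 2; order 6: 3; order 12: 2.
Total: 12.

12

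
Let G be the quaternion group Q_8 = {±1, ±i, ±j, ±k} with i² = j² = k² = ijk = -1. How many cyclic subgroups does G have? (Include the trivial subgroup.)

Group the elements of G by the cyclic subgroup they generate; each cyclic subgroup of order d accounts for φ(d) elements.
Cyclic subgroups by order — order 1: 1; order 2: 1; order 4: 3.
Total: 5.

5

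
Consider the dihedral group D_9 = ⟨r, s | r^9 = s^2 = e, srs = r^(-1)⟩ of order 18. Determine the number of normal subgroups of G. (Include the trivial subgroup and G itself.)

4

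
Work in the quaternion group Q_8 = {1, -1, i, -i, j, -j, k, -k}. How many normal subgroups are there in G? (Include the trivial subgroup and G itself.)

G has 6 subgroups. Checking conjugation-invariance by order — order 1: 1/1 normal; order 2: 1/1 normal; order 4: 3/3 normal; order 8: 1/1 normal.
Total normal subgroups: 6.

6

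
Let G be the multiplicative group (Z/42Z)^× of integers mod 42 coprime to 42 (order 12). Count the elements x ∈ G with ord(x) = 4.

0

No element of G has order 4 (even though 4 | 12).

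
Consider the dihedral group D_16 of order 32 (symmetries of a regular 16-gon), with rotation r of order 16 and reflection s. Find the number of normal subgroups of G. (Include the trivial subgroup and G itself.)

8

G has 36 subgroups. Checking conjugation-invariance by order — order 1: 1/1 normal; order 2: 1/17 normal; order 4: 1/9 normal; order 8: 1/5 normal; order 16: 3/3 normal; order 32: 1/1 normal.
Total normal subgroups: 8.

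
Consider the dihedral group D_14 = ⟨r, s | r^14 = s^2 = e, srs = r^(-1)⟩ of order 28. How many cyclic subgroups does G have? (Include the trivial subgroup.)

Each element a generates a cyclic subgroup ⟨a⟩; distinct elements may generate the same one (a cyclic group of order d has φ(d) generators).
Cyclic subgroups by order — order 1: 1; order 2: 15; order 7: 1; order 14: 1.
Total: 18.

18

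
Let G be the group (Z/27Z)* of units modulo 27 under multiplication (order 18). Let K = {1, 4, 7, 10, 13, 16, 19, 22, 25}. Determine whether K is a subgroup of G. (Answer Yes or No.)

|K| = 9 divides |G| = 18, consistent with Lagrange.
K contains the identity, every element's inverse is in K, and K is closed under ·: it is a subgroup.
In fact K = ⟨4⟩.

Yes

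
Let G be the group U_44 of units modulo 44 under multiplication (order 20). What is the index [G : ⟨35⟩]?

|⟨35⟩| = 10 and |G| = 20.
By Lagrange, [G : H] = |G|/|H| = 20/10 = 2.

2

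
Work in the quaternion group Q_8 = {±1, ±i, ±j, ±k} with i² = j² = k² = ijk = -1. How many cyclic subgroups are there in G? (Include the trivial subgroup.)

Group the elements of G by the cyclic subgroup they generate; each cyclic subgroup of order d accounts for φ(d) elements.
Cyclic subgroups by order — order 1: 1; order 2: 1; order 4: 3.
Total: 5.

5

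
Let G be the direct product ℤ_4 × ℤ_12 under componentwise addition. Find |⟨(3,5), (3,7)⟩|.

24

|⟨(3,5)⟩| = 12 and |⟨(3,7)⟩| = 12, so |H| is a multiple of lcm(12, 12) = 12 and divides |G| = 48.
Closing under the operation: H = {(0,0), (0,2), (0,4), (0,6), (0,8), (0,10), (1,1), (1,3), (1,5), (1,7), (1,9), (1,11), (2,0), (2,2), (2,4), (2,6), (2,8), (2,10), (3,1), (3,3), (3,5), (3,7), (3,9), (3,11)}, so |H| = 24.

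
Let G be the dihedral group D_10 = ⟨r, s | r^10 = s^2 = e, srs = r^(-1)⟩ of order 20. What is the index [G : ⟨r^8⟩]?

4

|⟨r^8⟩| = 5 and |G| = 20.
By Lagrange, [G : H] = |G|/|H| = 20/5 = 4.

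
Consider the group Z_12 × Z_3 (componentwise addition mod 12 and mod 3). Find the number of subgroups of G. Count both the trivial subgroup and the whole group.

18

|G| = 36, so by Lagrange every subgroup order divides 36. Divisors: 1, 2, 3, 4, 6, 9, 12, 18, 36.
Subgroups by order — order 1: 1; order 2: 1; order 3: 4; order 4: 1; order 6: 4; order 9: 1; order 12: 4; order 18: 1; order 36: 1.
Total: 1 + 1 + 4 + 1 + 4 + 1 + 4 + 1 + 1 = 18.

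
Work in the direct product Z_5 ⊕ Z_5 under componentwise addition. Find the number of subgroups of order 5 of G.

6

|G| = 25 and 5 | 25, so subgroups of order 5 are possible by Lagrange.
The subgroups of order 5 are: {(0,0), (0,1), (0,2), (0,3), (0,4)}; {(0,0), (1,0), (2,0), (3,0), (4,0)}; {(0,0), (1,1), (2,2), (3,3), (4,4)}; {(0,0), (1,2), (2,4), (3,1), (4,3)}; … (6 in all).
So G has 6 subgroups of order 5.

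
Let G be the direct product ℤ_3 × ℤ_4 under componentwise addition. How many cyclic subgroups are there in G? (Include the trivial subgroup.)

A cyclic subgroup of order d is generated by each of its φ(d) elements of order d, so the cyclic subgroups of order d number (#elements of order d)/φ(d).
Cyclic subgroups by order — order 1: 1; order 2: 1; order 3: 1; order 4: 1; order 6: 1; order 12: 1.
Total: 6.

6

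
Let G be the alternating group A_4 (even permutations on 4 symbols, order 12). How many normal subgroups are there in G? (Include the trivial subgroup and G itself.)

3

G has 10 subgroups. Checking conjugation-invariance by order — order 1: 1/1 normal; order 2: 0/3 normal; order 3: 0/4 normal; order 4: 1/1 normal; order 12: 1/1 normal.
Total normal subgroups: 3.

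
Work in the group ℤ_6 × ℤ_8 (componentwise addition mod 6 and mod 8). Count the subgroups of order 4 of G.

3

|G| = 48 and 4 | 48, so subgroups of order 4 are possible by Lagrange.
The subgroups of order 4 are: {(0,0), (0,2), (0,4), (0,6)}; {(0,0), (0,4), (3,0), (3,4)}; {(0,0), (0,4), (3,2), (3,6)}.
So G has 3 subgroups of order 4.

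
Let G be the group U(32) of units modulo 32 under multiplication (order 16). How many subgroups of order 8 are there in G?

3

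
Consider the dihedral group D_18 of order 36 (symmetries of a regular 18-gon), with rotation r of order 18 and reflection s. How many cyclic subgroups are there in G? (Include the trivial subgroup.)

Group the elements of G by the cyclic subgroup they generate; each cyclic subgroup of order d accounts for φ(d) elements.
Cyclic subgroups by order — order 1: 1; order 2: 19; order 3: 1; order 6: 1; order 9: 1; order 18: 1.
Total: 24.

24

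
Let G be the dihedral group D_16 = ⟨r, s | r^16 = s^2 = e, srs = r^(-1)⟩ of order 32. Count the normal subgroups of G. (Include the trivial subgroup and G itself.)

G has 36 subgroups. Checking conjugation-invariance by order — order 1: 1/1 normal; order 2: 1/17 normal; order 4: 1/9 normal; order 8: 1/5 normal; order 16: 3/3 normal; order 32: 1/1 normal.
Total normal subgroups: 8.

8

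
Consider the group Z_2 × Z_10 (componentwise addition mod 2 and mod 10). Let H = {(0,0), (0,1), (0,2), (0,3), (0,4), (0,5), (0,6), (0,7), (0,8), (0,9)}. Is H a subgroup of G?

Yes

|H| = 10 divides |G| = 20, consistent with Lagrange.
H contains the identity, every element's inverse is in H, and H is closed under +: it is a subgroup.
In fact H = ⟨(0,1)⟩.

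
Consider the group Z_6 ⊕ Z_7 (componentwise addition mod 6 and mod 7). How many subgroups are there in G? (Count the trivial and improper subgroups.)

8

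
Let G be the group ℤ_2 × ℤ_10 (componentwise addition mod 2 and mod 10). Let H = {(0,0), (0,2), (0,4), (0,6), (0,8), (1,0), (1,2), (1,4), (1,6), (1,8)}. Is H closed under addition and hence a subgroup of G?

|H| = 10 divides |G| = 20, consistent with Lagrange.
H contains the identity, every element's inverse is in H, and H is closed under +: it is a subgroup.
In fact H = ⟨(1,2)⟩.

Yes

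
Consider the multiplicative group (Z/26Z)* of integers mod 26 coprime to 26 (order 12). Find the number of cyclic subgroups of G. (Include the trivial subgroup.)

6

Group the elements of G by the cyclic subgroup they generate; each cyclic subgroup of order d accounts for φ(d) elements.
Cyclic subgroups by order — order 1: 1; order 2: 1; order 3: 1; order 4: 1; order 6: 1; order 12: 1.
Total: 6.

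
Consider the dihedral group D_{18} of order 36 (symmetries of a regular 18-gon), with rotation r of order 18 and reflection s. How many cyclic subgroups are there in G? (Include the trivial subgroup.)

Each element a generates a cyclic subgroup ⟨a⟩; distinct elements may generate the same one (a cyclic group of order d has φ(d) generators).
Cyclic subgroups by order — order 1: 1; order 2: 19; order 3: 1; order 6: 1; order 9: 1; order 18: 1.
Total: 24.

24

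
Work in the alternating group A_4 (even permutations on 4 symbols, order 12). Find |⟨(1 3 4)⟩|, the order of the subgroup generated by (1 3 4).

3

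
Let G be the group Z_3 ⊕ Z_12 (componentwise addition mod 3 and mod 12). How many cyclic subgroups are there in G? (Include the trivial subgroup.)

15

Each element a generates a cyclic subgroup ⟨a⟩; distinct elements may generate the same one (a cyclic group of order d has φ(d) generators).
Cyclic subgroups by order — order 1: 1; order 2: 1; order 3: 4; order 4: 1; order 6: 4; order 12: 4.
Total: 15.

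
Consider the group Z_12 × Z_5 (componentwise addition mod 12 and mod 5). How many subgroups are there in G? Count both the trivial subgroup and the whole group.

|G| = 60, so by Lagrange every subgroup order divides 60. Divisors: 1, 2, 3, 4, 5, 6, 10, 12, 15, 20, 30, 60.
Subgroups by order — order 1: 1; order 2: 1; order 3: 1; order 4: 1; order 5: 1; order 6: 1; order 10: 1; order 12: 1; order 15: 1; order 20: 1; order 30: 1; order 60: 1.
Total: 1 + 1 + 1 + 1 + 1 + 1 + 1 + 1 + 1 + 1 + 1 + 1 = 12.

12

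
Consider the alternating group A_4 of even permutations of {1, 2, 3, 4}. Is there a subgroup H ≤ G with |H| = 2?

Yes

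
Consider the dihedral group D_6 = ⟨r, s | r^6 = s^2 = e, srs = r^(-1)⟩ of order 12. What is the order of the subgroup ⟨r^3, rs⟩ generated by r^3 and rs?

4

|⟨r^3⟩| = 2 and |⟨rs⟩| = 2, so |H| is a multiple of lcm(2, 2) = 2 and divides |G| = 12.
Closing under the operation: H = {e, r^3, rs, r^4s}, so |H| = 4.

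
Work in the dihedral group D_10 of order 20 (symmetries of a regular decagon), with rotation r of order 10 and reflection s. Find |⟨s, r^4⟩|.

10

|⟨s⟩| = 2 and |⟨r^4⟩| = 5, so |H| is a multiple of lcm(2, 5) = 10 and divides |G| = 20.
Closing under the operation: H = {e, r^2, r^4, r^6, r^8, s, r^2s, r^4s, r^6s, r^8s}, so |H| = 10.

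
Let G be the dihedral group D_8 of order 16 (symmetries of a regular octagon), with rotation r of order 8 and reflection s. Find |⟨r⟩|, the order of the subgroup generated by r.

8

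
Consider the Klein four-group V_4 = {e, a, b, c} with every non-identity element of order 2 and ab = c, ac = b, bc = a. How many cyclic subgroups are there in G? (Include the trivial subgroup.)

Group the elements of G by the cyclic subgroup they generate; each cyclic subgroup of order d accounts for φ(d) elements.
Cyclic subgroups by order — order 1: 1; order 2: 3.
Total: 4.

4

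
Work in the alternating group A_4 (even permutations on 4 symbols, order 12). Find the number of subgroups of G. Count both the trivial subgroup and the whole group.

|G| = 12, so by Lagrange every subgroup order divides 12. Divisors: 1, 2, 3, 4, 6, 12.
Subgroups by order — order 1: 1; order 2: 3; order 3: 4; order 4: 1; order 6: 0; order 12: 1.
Total: 1 + 3 + 4 + 1 + 0 + 1 = 10.

10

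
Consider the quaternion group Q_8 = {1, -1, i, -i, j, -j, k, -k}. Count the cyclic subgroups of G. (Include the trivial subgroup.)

A cyclic subgroup of order d is generated by each of its φ(d) elements of order d, so the cyclic subgroups of order d number (#elements of order d)/φ(d).
Cyclic subgroups by order — order 1: 1; order 2: 1; order 4: 3.
Total: 5.

5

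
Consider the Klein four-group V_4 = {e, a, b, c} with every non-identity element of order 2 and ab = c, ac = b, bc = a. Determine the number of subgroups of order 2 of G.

|G| = 4 and 2 | 4, so subgroups of order 2 are possible by Lagrange.
The subgroups of order 2 are: {e, a}; {e, b}; {e, c}.
So G has 3 subgroups of order 2.

3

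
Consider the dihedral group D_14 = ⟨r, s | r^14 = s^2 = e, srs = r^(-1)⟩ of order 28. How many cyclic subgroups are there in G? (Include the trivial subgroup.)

18

A cyclic subgroup of order d is generated by each of its φ(d) elements of order d, so the cyclic subgroups of order d number (#elements of order d)/φ(d).
Cyclic subgroups by order — order 1: 1; order 2: 15; order 7: 1; order 14: 1.
Total: 18.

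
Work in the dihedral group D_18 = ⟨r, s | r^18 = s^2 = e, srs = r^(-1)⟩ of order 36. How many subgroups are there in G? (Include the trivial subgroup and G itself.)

45

|G| = 36, so by Lagrange every subgroup order divides 36. Divisors: 1, 2, 3, 4, 6, 9, 12, 18, 36.
Subgroups by order — order 1: 1; order 2: 19; order 3: 1; order 4: 9; order 6: 7; order 9: 1; order 12: 3; order 18: 3; order 36: 1.
Total: 1 + 19 + 1 + 9 + 7 + 1 + 3 + 3 + 1 = 45.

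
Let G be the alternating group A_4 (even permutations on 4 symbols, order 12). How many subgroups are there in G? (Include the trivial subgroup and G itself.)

10

|G| = 12, so by Lagrange every subgroup order divides 12. Divisors: 1, 2, 3, 4, 6, 12.
Subgroups by order — order 1: 1; order 2: 3; order 3: 4; order 4: 1; order 6: 0; order 12: 1.
Total: 1 + 3 + 4 + 1 + 0 + 1 = 10.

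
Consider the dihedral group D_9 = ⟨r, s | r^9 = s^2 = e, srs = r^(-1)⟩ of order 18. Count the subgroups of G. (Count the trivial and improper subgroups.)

|G| = 18, so by Lagrange every subgroup order divides 18. Divisors: 1, 2, 3, 6, 9, 18.
Subgroups by order — order 1: 1; order 2: 9; order 3: 1; order 6: 3; order 9: 1; order 18: 1.
Total: 1 + 9 + 1 + 3 + 1 + 1 = 16.

16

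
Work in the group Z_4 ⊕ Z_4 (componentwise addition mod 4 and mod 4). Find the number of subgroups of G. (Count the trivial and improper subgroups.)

15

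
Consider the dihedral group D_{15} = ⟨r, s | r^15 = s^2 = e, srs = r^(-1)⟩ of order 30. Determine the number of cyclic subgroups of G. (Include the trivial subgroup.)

Group the elements of G by the cyclic subgroup they generate; each cyclic subgroup of order d accounts for φ(d) elements.
Cyclic subgroups by order — order 1: 1; order 2: 15; order 3: 1; order 5: 1; order 15: 1.
Total: 19.

19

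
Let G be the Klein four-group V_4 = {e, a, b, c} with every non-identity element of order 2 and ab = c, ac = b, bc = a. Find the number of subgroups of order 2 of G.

3

|G| = 4 and 2 | 4, so subgroups of order 2 are possible by Lagrange.
The subgroups of order 2 are: {e, a}; {e, b}; {e, c}.
So G has 3 subgroups of order 2.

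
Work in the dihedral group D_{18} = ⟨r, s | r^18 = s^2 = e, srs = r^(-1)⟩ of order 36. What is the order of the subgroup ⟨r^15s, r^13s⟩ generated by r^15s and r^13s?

18

|⟨r^15s⟩| = 2 and |⟨r^13s⟩| = 2, so |H| is a multiple of lcm(2, 2) = 2 and divides |G| = 36.
Closing under the operation: H = {e, r^2, r^4, r^6, r^8, r^10, r^12, r^14, r^16, rs, r^3s, r^5s, r^7s, r^9s, r^11s, r^13s, r^15s, r^17s}, so |H| = 18.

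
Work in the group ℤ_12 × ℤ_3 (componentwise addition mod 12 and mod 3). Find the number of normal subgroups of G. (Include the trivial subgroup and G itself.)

G is abelian, so every subgroup is normal.
G has 18 subgroups in total, hence 18 normal subgroups.

18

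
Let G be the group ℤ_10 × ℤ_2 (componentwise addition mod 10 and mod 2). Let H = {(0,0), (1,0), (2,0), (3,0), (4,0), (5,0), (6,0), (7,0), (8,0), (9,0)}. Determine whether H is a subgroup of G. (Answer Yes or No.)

Yes

|H| = 10 divides |G| = 20, consistent with Lagrange.
H contains the identity, every element's inverse is in H, and H is closed under +: it is a subgroup.
In fact H = ⟨(9,0)⟩.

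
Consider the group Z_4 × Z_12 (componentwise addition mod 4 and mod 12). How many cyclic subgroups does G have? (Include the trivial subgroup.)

20

Group the elements of G by the cyclic subgroup they generate; each cyclic subgroup of order d accounts for φ(d) elements.
Cyclic subgroups by order — order 1: 1; order 2: 3; order 3: 1; order 4: 6; order 6: 3; order 12: 6.
Total: 20.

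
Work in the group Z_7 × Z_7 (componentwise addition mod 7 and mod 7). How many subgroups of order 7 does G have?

8

|G| = 49 and 7 | 49, so subgroups of order 7 are possible by Lagrange.
The subgroups of order 7 are: {(0,0), (0,1), (0,2), (0,3), (0,4), (0,5), (0,6)}; {(0,0), (1,0), (2,0), (3,0), (4,0), (5,0), (6,0)}; {(0,0), (1,1), (2,2), (3,3), (4,4), (5,5), (6,6)}; {(0,0), (1,2), (2,4), (3,6), (4,1), (5,3), (6,5)}; … (8 in all).
So G has 8 subgroups of order 7.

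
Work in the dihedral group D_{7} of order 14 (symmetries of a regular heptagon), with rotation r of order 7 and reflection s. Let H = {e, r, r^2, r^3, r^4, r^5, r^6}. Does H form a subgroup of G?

Yes

|H| = 7 divides |G| = 14, consistent with Lagrange.
H contains the identity, every element's inverse is in H, and H is closed under ·: it is a subgroup.
In fact H = ⟨r^4⟩.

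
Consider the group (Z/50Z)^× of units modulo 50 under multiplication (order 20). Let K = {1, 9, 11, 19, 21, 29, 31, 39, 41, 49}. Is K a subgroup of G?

Yes

|K| = 10 divides |G| = 20, consistent with Lagrange.
K contains the identity, every element's inverse is in K, and K is closed under ·: it is a subgroup.
In fact K = ⟨39⟩.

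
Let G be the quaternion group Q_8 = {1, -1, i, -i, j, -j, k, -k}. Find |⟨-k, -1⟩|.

4

|⟨-k⟩| = 4 and |⟨-1⟩| = 2, so |H| is a multiple of lcm(4, 2) = 4 and divides |G| = 8.
Closing under the operation: H = {1, -1, k, -k}, so |H| = 4.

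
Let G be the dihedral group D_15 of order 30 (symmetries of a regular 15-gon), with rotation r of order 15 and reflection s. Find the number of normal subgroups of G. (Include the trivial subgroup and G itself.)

5

G has 28 subgroups. Checking conjugation-invariance by order — order 1: 1/1 normal; order 2: 0/15 normal; order 3: 1/1 normal; order 5: 1/1 normal; order 6: 0/5 normal; order 10: 0/3 normal; order 15: 1/1 normal; order 30: 1/1 normal.
Total normal subgroups: 5.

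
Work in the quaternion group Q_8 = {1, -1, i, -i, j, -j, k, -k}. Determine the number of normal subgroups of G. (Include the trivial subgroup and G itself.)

6

G has 6 subgroups. Checking conjugation-invariance by order — order 1: 1/1 normal; order 2: 1/1 normal; order 4: 3/3 normal; order 8: 1/1 normal.
Total normal subgroups: 6.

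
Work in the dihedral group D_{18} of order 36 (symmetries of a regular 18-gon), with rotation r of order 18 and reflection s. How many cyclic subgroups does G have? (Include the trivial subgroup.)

A cyclic subgroup of order d is generated by each of its φ(d) elements of order d, so the cyclic subgroups of order d number (#elements of order d)/φ(d).
Cyclic subgroups by order — order 1: 1; order 2: 19; order 3: 1; order 6: 1; order 9: 1; order 18: 1.
Total: 24.

24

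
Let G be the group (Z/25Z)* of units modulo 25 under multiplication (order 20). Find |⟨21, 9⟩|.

|⟨21⟩| = 5 and |⟨9⟩| = 10, so |H| is a multiple of lcm(5, 10) = 10 and divides |G| = 20.
Closing under the operation: H = {1, 4, 6, 9, 11, 14, 16, 19, 21, 24}, so |H| = 10.

10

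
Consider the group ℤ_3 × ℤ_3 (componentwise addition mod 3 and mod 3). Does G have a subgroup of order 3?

Yes

3 | 9. A subgroup of order 3 is {(0,0), (0,1), (0,2)}.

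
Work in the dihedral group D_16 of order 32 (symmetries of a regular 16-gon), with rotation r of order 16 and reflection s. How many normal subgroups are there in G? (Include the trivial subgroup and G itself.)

8

G has 36 subgroups. Checking conjugation-invariance by order — order 1: 1/1 normal; order 2: 1/17 normal; order 4: 1/9 normal; order 8: 1/5 normal; order 16: 3/3 normal; order 32: 1/1 normal.
Total normal subgroups: 8.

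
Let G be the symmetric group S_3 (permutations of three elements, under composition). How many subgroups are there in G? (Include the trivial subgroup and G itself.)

|G| = 6, so by Lagrange every subgroup order divides 6. Divisors: 1, 2, 3, 6.
Subgroups by order — order 1: 1; order 2: 3; order 3: 1; order 6: 1.
Total: 1 + 3 + 1 + 1 = 6.

6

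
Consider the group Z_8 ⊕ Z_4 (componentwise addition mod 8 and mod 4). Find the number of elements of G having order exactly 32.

An element (a,b) has order lcm(ord(a), ord(b)); count pairs with lcm equal to 32.
Enumerating gives 0 such elements.

0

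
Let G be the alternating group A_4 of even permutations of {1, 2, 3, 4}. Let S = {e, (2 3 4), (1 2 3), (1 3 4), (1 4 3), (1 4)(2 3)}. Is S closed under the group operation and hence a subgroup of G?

(2 3 4) ∈ S but its inverse (2 4 3) ∉ S, so S is not a subgroup.

No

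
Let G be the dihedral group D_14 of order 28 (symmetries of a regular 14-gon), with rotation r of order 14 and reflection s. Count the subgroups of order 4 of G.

7

|G| = 28 and 4 | 28, so subgroups of order 4 are possible by Lagrange.
The subgroups of order 4 are: {e, r^7, r^3s, r^10s}; {e, r^7, r^4s, r^11s}; {e, r^7, r^5s, r^12s}; {e, r^7, r^6s, r^13s}; … (7 in all).
So G has 7 subgroups of order 4.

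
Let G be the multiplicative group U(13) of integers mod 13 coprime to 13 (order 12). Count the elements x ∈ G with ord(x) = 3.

2

The elements of order 3 are: 3, 9.
That's 2.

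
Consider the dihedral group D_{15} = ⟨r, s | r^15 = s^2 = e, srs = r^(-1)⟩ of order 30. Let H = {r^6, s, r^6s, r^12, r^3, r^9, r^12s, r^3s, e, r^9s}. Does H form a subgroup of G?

|H| = 10 divides |G| = 30, consistent with Lagrange.
H contains the identity, every element's inverse is in H, and H is closed under ·: it is a subgroup.

Yes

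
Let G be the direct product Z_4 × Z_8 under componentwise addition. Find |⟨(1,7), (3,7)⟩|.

16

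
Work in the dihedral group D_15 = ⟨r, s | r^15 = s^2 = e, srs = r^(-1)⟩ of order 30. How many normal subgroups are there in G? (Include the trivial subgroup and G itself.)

5

G has 28 subgroups. Checking conjugation-invariance by order — order 1: 1/1 normal; order 2: 0/15 normal; order 3: 1/1 normal; order 5: 1/1 normal; order 6: 0/5 normal; order 10: 0/3 normal; order 15: 1/1 normal; order 30: 1/1 normal.
Total normal subgroups: 5.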